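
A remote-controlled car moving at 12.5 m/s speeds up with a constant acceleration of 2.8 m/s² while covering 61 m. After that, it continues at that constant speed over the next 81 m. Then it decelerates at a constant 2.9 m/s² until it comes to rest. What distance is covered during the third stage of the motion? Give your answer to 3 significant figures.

85.8 m

Phase 1 (accelerating): v₀ = 12.5 m/s, a = 2.8 m/s².
v² = v₀² + 2aΔx = 12.5² + 2·2.8·61 = 498 → v = 22.3 m/s
t = (v − v₀)/a = (22.3 − 12.5)/2.8 = 3.50 s

Phase 2 (constant speed): v₀ = 22.3 m/s, a = 0 m/s².
Constant speed: t = d/v = 81/22.3 = 3.63 s

Phase 3 (decelerating): v₀ = 22.3 m/s, a = -2.9 m/s².
v = v₀ + at → t = (0 − 22.3) / -2.9 = 7.69 s
v² = v₀² + 2aΔx → Δx = (0² − 22.3²)/(2·-2.9) = 85.8 m
Distance in phase 3 = 85.8 m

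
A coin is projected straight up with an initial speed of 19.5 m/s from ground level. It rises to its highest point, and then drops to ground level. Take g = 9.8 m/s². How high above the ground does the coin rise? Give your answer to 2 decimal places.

Phase 1 (rising): v₀ = 19.5 m/s, a = -9.8 m/s².
v = v₀ + at → t = (0 − 19.5) / -9.8 = 1.99 s
v² = v₀² + 2aΔx → Δx = (0² − 19.5²)/(2·-9.8) = 19.4 m
Maximum height = 19.4 m

19.40 m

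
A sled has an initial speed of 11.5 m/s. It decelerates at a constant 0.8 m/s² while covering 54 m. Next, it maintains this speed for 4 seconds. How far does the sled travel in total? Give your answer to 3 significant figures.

81.1 m

Phase 1 (decelerating): v₀ = 11.5 m/s, a = -0.8 m/s².
v² = v₀² + 2aΔx = 11.5² + 2·-0.8·54 = 45.8 → v = 6.77 m/s
t = (v − v₀)/a = (6.77 − 11.5)/-0.8 = 5.91 s

Phase 2 (constant speed): v₀ = 6.77 m/s, a = 0 m/s².
v = v₀ + at = 6.77 + (0)(4) = 6.77 m/s
Δx = v₀t + ½at² = 6.77·4 + 0.5·0·4² = 27.1 m
Total distance = 54.0 + 27.1 = 81.1 m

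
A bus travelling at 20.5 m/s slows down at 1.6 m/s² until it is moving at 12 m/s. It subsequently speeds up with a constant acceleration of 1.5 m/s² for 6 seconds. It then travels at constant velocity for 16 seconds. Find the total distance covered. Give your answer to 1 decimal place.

Phase 1 (decelerating): v₀ = 20.5 m/s, a = -1.6 m/s².
v = v₀ + at → t = (12 − 20.5) / -1.6 = 5.31 s
v² = v₀² + 2aΔx → Δx = (12² − 20.5²)/(2·-1.6) = 86.3 m

Phase 2 (accelerating): v₀ = 12.0 m/s, a = 1.5 m/s².
v = v₀ + at = 12.0 + (1.5)(6) = 21.0 m/s
Δx = v₀t + ½at² = 12.0·6 + 0.5·1.5·6² = 99.0 m

Phase 3 (constant speed): v₀ = 21.0 m/s, a = 0 m/s².
v = v₀ + at = 21.0 + (0)(16) = 21.0 m/s
Δx = v₀t + ½at² = 21.0·16 + 0.5·0·16² = 336 m
Total distance = 86.3 + 99.0 + 336 = 521 m

521.3 m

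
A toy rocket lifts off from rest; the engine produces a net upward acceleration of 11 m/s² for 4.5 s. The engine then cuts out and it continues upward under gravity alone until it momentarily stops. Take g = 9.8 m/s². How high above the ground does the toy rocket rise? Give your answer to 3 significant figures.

236 m

Phase 1 (powered ascent): v₀ = 0 m/s, a = 11 m/s².
v = v₀ + at = 0 + (11)(4.5) = 49.5 m/s
Δx = v₀t + ½at² = 0·4.5 + 0.5·11·4.5² = 111 m

Phase 2 (coasting upward): v₀ = 49.5 m/s, a = -9.8 m/s².
v = v₀ + at → t = (0 − 49.5) / -9.8 = 5.05 s
v² = v₀² + 2aΔx → Δx = (0² − 49.5²)/(2·-9.8) = 125 m
Maximum height = 111 + 125 = 236 m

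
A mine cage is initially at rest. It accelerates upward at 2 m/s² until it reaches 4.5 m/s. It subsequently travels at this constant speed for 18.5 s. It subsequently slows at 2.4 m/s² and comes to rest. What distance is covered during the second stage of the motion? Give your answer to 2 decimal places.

Phase 1 (accelerating): v₀ = 0 m/s, a = 2 m/s².
v = v₀ + at → t = (4.5 − 0) / 2 = 2.25 s
v² = v₀² + 2aΔx → Δx = (4.5² − 0²)/(2·2) = 5.06 m

Phase 2 (constant speed): v₀ = 4.50 m/s, a = 0 m/s².
v = v₀ + at = 4.50 + (0)(18.5) = 4.50 m/s
Δx = v₀t + ½at² = 4.50·18.5 + 0.5·0·18.5² = 83.2 m
Distance in phase 2 = 83.2 m

83.25 m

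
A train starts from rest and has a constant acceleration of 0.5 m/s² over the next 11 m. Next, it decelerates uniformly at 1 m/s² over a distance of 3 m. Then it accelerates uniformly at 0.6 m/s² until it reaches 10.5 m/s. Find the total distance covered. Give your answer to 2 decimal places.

101.71 m

Phase 1 (accelerating): v₀ = 0 m/s, a = 0.5 m/s².
v² = v₀² + 2aΔx = 0² + 2·0.5·11 = 11.0 → v = 3.32 m/s
t = (v − v₀)/a = (3.32 − 0)/0.5 = 6.63 s

Phase 2 (decelerating): v₀ = 3.32 m/s, a = -1 m/s².
v² = v₀² + 2aΔx = 3.32² + 2·-1·3 = 5.00 → v = 2.24 m/s
t = (v − v₀)/a = (2.24 − 3.32)/-1 = 1.08 s

Phase 3 (accelerating): v₀ = 2.24 m/s, a = 0.6 m/s².
v = v₀ + at → t = (10.5 − 2.24) / 0.6 = 13.8 s
v² = v₀² + 2aΔx → Δx = (10.5² − 2.24²)/(2·0.6) = 87.7 m
Total distance = 11.0 + 3.00 + 87.7 = 102 m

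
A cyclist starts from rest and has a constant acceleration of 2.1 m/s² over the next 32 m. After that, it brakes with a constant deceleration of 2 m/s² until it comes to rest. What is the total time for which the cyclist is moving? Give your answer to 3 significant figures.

11.3 s

Phase 1 (accelerating): v₀ = 0 m/s, a = 2.1 m/s².
v² = v₀² + 2aΔx = 0² + 2·2.1·32 = 134 → v = 11.6 m/s
t = (v − v₀)/a = (11.6 − 0)/2.1 = 5.52 s

Phase 2 (decelerating): v₀ = 11.6 m/s, a = -2 m/s².
v = v₀ + at → t = (0 − 11.6) / -2 = 5.80 s
v² = v₀² + 2aΔx → Δx = (0² − 11.6²)/(2·-2) = 33.6 m
Total time = 5.52 + 5.80 = 11.3 s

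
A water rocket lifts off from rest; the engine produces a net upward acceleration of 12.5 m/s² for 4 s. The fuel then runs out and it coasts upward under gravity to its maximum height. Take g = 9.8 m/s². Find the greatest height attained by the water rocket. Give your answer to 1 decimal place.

227.6 m

Phase 1 (powered ascent): v₀ = 0 m/s, a = 12.5 m/s².
v = v₀ + at = 0 + (12.5)(4) = 50.0 m/s
Δx = v₀t + ½at² = 0·4 + 0.5·12.5·4² = 100 m

Phase 2 (coasting upward): v₀ = 50.0 m/s, a = -9.8 m/s².
v = v₀ + at → t = (0 − 50.0) / -9.8 = 5.10 s
v² = v₀² + 2aΔx → Δx = (0² − 50.0²)/(2·-9.8) = 128 m
Maximum height = 100 + 128 = 228 m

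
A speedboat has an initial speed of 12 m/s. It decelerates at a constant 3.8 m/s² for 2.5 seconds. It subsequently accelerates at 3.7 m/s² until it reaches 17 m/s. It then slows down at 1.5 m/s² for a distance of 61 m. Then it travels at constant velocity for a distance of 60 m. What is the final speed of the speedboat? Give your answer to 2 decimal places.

Phase 1 (decelerating): v₀ = 12.0 m/s, a = -3.8 m/s².
v = v₀ + at = 12.0 + (-3.8)(2.5) = 2.50 m/s
Δx = v₀t + ½at² = 12.0·2.5 + 0.5·-3.8·2.5² = 18.1 m

Phase 2 (accelerating): v₀ = 2.50 m/s, a = 3.7 m/s².
v = v₀ + at → t = (17 − 2.50) / 3.7 = 3.92 s
v² = v₀² + 2aΔx → Δx = (17² − 2.50²)/(2·3.7) = 38.2 m

Phase 3 (decelerating): v₀ = 17.0 m/s, a = -1.5 m/s².
v² = v₀² + 2aΔx = 17.0² + 2·-1.5·61 = 106 → v = 10.3 m/s
t = (v − v₀)/a = (10.3 − 17.0)/-1.5 = 4.47 s

Phase 4 (constant speed): v₀ = 10.3 m/s, a = 0 m/s².
Constant speed: t = d/v = 60/10.3 = 5.83 s
Final speed = 10.3 m/s

10.30 m/s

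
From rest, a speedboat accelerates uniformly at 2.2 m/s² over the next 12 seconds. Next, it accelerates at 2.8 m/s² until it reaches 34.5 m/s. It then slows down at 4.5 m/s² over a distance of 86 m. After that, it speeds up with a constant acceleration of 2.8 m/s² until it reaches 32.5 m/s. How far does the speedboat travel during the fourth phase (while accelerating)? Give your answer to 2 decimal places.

Phase 1 (accelerating): v₀ = 0 m/s, a = 2.2 m/s².
v = v₀ + at = 0 + (2.2)(12) = 26.4 m/s
Δx = v₀t + ½at² = 0·12 + 0.5·2.2·12² = 158 m

Phase 2 (accelerating): v₀ = 26.4 m/s, a = 2.8 m/s².
v = v₀ + at → t = (34.5 − 26.4) / 2.8 = 2.89 s
v² = v₀² + 2aΔx → Δx = (34.5² − 26.4²)/(2·2.8) = 88.1 m

Phase 3 (decelerating): v₀ = 34.5 m/s, a = -4.5 m/s².
v² = v₀² + 2aΔx = 34.5² + 2·-4.5·86 = 416 → v = 20.4 m/s
t = (v − v₀)/a = (20.4 − 34.5)/-4.5 = 3.13 s

Phase 4 (accelerating): v₀ = 20.4 m/s, a = 2.8 m/s².
v = v₀ + at → t = (32.5 − 20.4) / 2.8 = 4.32 s
v² = v₀² + 2aΔx → Δx = (32.5² − 20.4²)/(2·2.8) = 114 m
Distance in phase 4 = 114 m

114.29 m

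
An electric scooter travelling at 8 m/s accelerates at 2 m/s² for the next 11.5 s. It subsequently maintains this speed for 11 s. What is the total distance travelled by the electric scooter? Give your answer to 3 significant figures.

Phase 1 (accelerating): v₀ = 8.00 m/s, a = 2 m/s².
v = v₀ + at = 8.00 + (2)(11.5) = 31.0 m/s
Δx = v₀t + ½at² = 8.00·11.5 + 0.5·2·11.5² = 224 m

Phase 2 (constant speed): v₀ = 31.0 m/s, a = 0 m/s².
v = v₀ + at = 31.0 + (0)(11) = 31.0 m/s
Δx = v₀t + ½at² = 31.0·11 + 0.5·0·11² = 341 m
Total distance = 224 + 341 = 565 m

565 m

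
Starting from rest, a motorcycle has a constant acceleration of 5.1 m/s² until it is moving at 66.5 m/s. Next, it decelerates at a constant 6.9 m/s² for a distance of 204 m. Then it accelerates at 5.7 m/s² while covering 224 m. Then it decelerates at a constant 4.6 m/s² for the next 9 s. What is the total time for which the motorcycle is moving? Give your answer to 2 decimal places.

Phase 1 (accelerating): v₀ = 0 m/s, a = 5.1 m/s².
v = v₀ + at → t = (66.5 − 0) / 5.1 = 13.0 s
v² = v₀² + 2aΔx → Δx = (66.5² − 0²)/(2·5.1) = 434 m

Phase 2 (decelerating): v₀ = 66.5 m/s, a = -6.9 m/s².
v² = v₀² + 2aΔx = 66.5² + 2·-6.9·204 = 1610 → v = 40.1 m/s
t = (v − v₀)/a = (40.1 − 66.5)/-6.9 = 3.83 s

Phase 3 (accelerating): v₀ = 40.1 m/s, a = 5.7 m/s².
v² = v₀² + 2aΔx = 40.1² + 2·5.7·224 = 4160 → v = 64.5 m/s
t = (v − v₀)/a = (64.5 − 40.1)/5.7 = 4.28 s

Phase 4 (decelerating): v₀ = 64.5 m/s, a = -4.6 m/s².
v = v₀ + at = 64.5 + (-4.6)(9) = 23.1 m/s
Δx = v₀t + ½at² = 64.5·9 + 0.5·-4.6·9² = 394 m
Total time = 13.0 + 3.83 + 4.28 + 9.00 = 30.2 s

30.15 s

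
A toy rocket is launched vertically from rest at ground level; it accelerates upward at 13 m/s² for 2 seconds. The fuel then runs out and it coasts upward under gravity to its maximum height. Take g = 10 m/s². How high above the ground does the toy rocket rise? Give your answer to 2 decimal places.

Phase 1 (powered ascent): v₀ = 0 m/s, a = 13 m/s².
v = v₀ + at = 0 + (13)(2) = 26.0 m/s
Δx = v₀t + ½at² = 0·2 + 0.5·13·2² = 26.0 m

Phase 2 (coasting upward): v₀ = 26.0 m/s, a = -10 m/s².
v = v₀ + at → t = (0 − 26.0) / -10 = 2.60 s
v² = v₀² + 2aΔx → Δx = (0² − 26.0²)/(2·-10) = 33.8 m
Maximum height = 26.0 + 33.8 = 59.8 m

59.80 m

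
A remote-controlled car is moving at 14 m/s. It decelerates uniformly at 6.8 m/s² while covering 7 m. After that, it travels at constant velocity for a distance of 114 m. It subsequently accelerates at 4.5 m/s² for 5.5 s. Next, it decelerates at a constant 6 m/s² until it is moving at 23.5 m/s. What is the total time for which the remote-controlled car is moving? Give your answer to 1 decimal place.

19.3 s

Phase 1 (decelerating): v₀ = 14.0 m/s, a = -6.8 m/s².
v² = v₀² + 2aΔx = 14.0² + 2·-6.8·7 = 101 → v = 10.0 m/s
t = (v − v₀)/a = (10.0 − 14.0)/-6.8 = 0.582 s

Phase 2 (constant speed): v₀ = 10.0 m/s, a = 0 m/s².
Constant speed: t = d/v = 114/10.0 = 11.4 s

Phase 3 (accelerating): v₀ = 10.0 m/s, a = 4.5 m/s².
v = v₀ + at = 10.0 + (4.5)(5.5) = 34.8 m/s
Δx = v₀t + ½at² = 10.0·5.5 + 0.5·4.5·5.5² = 123 m

Phase 4 (decelerating): v₀ = 34.8 m/s, a = -6 m/s².
v = v₀ + at → t = (23.5 − 34.8) / -6 = 1.88 s
v² = v₀² + 2aΔx → Δx = (23.5² − 34.8²)/(2·-6) = 54.8 m
Total time = 0.582 + 11.4 + 5.50 + 1.88 = 19.3 s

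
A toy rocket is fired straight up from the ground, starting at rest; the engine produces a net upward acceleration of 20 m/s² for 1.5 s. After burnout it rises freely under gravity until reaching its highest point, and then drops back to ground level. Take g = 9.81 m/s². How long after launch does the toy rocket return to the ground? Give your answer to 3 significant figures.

8.29 s

Phase 1 (powered ascent): v₀ = 0 m/s, a = 20 m/s².
v = v₀ + at = 0 + (20)(1.5) = 30.0 m/s
Δx = v₀t + ½at² = 0·1.5 + 0.5·20·1.5² = 22.5 m

Phase 2 (coasting upward): v₀ = 30.0 m/s, a = -9.81 m/s².
v = v₀ + at → t = (0 − 30.0) / -9.81 = 3.06 s
v² = v₀² + 2aΔx → Δx = (0² − 30.0²)/(2·-9.81) = 45.9 m

Phase 3 (free fall): v₀ = 0 m/s, a = -9.81 m/s².
Falls 68.4 m from rest: t = √(2·68.4/9.81) = 3.73 s; v = g·t = 36.6 m/s.
Total time = 1.50 + 3.06 + 3.73 = 8.29 s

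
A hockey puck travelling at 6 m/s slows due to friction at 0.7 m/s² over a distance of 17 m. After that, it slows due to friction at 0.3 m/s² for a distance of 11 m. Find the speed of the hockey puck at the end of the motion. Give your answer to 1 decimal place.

2.4 m/s

Phase 1 (decelerating): v₀ = 6.00 m/s, a = -0.7 m/s².
v² = v₀² + 2aΔx = 6.00² + 2·-0.7·17 = 12.2 → v = 3.49 m/s
t = (v − v₀)/a = (3.49 − 6.00)/-0.7 = 3.58 s

Phase 2 (decelerating): v₀ = 3.49 m/s, a = -0.3 m/s².
v² = v₀² + 2aΔx = 3.49² + 2·-0.3·11 = 5.60 → v = 2.37 m/s
t = (v − v₀)/a = (2.37 − 3.49)/-0.3 = 3.75 s
Final speed = 2.37 m/s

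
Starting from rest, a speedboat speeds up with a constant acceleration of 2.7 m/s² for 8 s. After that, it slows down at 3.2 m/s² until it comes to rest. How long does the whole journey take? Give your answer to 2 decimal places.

14.75 s

Phase 1 (accelerating): v₀ = 0 m/s, a = 2.7 m/s².
v = v₀ + at = 0 + (2.7)(8) = 21.6 m/s
Δx = v₀t + ½at² = 0·8 + 0.5·2.7·8² = 86.4 m

Phase 2 (decelerating): v₀ = 21.6 m/s, a = -3.2 m/s².
v = v₀ + at → t = (0 − 21.6) / -3.2 = 6.75 s
v² = v₀² + 2aΔx → Δx = (0² − 21.6²)/(2·-3.2) = 72.9 m
Total time = 8.00 + 6.75 = 14.8 s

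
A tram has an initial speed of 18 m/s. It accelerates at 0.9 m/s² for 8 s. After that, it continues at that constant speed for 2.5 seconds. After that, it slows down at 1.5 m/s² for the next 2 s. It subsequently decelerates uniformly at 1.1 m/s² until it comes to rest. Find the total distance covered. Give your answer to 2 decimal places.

507.22 m

Phase 1 (accelerating): v₀ = 18.0 m/s, a = 0.9 m/s².
v = v₀ + at = 18.0 + (0.9)(8) = 25.2 m/s
Δx = v₀t + ½at² = 18.0·8 + 0.5·0.9·8² = 173 m

Phase 2 (constant speed): v₀ = 25.2 m/s, a = 0 m/s².
v = v₀ + at = 25.2 + (0)(2.5) = 25.2 m/s
Δx = v₀t + ½at² = 25.2·2.5 + 0.5·0·2.5² = 63.0 m

Phase 3 (decelerating): v₀ = 25.2 m/s, a = -1.5 m/s².
v = v₀ + at = 25.2 + (-1.5)(2) = 22.2 m/s
Δx = v₀t + ½at² = 25.2·2 + 0.5·-1.5·2² = 47.4 m

Phase 4 (decelerating): v₀ = 22.2 m/s, a = -1.1 m/s².
v = v₀ + at → t = (0 − 22.2) / -1.1 = 20.2 s
v² = v₀² + 2aΔx → Δx = (0² − 22.2²)/(2·-1.1) = 224 m
Total distance = 173 + 63.0 + 47.4 + 224 = 507 m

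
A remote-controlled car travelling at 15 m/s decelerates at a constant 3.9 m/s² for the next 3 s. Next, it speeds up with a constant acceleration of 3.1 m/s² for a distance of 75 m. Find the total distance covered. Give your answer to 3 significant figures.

Phase 1 (decelerating): v₀ = 15.0 m/s, a = -3.9 m/s².
v = v₀ + at = 15.0 + (-3.9)(3) = 3.30 m/s
Δx = v₀t + ½at² = 15.0·3 + 0.5·-3.9·3² = 27.5 m

Phase 2 (accelerating): v₀ = 3.30 m/s, a = 3.1 m/s².
v² = v₀² + 2aΔx = 3.30² + 2·3.1·75 = 476 → v = 21.8 m/s
t = (v − v₀)/a = (21.8 − 3.30)/3.1 = 5.97 s
Total distance = 27.5 + 75.0 = 102 m

102 m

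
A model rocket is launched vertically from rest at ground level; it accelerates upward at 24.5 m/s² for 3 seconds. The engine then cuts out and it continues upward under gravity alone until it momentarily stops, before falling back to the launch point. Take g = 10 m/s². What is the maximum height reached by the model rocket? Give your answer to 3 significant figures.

380 m

Phase 1 (powered ascent): v₀ = 0 m/s, a = 24.5 m/s².
v = v₀ + at = 0 + (24.5)(3) = 73.5 m/s
Δx = v₀t + ½at² = 0·3 + 0.5·24.5·3² = 110 m

Phase 2 (coasting upward): v₀ = 73.5 m/s, a = -10 m/s².
v = v₀ + at → t = (0 − 73.5) / -10 = 7.35 s
v² = v₀² + 2aΔx → Δx = (0² − 73.5²)/(2·-10) = 270 m
Maximum height = 110 + 270 = 380 m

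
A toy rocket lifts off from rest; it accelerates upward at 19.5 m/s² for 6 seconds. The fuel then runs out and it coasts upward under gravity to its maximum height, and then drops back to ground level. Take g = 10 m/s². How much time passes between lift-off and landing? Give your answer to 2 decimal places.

Phase 1 (powered ascent): v₀ = 0 m/s, a = 19.5 m/s².
v = v₀ + at = 0 + (19.5)(6) = 117 m/s
Δx = v₀t + ½at² = 0·6 + 0.5·19.5·6² = 351 m

Phase 2 (coasting upward): v₀ = 117 m/s, a = -10 m/s².
v = v₀ + at → t = (0 − 117) / -10 = 11.7 s
v² = v₀² + 2aΔx → Δx = (0² − 117²)/(2·-10) = 684 m

Phase 3 (free fall): v₀ = 0 m/s, a = -10 m/s².
Falls 1040 m from rest: t = √(2·1040/10) = 14.4 s; v = g·t = 144 m/s.
Total time = 6.00 + 11.7 + 14.4 = 32.1 s

32.09 s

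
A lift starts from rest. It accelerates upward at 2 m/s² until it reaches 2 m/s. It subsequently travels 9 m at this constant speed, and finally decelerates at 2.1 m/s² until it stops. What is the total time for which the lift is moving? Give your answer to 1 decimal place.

6.5 s

Phase 1 (accelerating): v₀ = 0 m/s, a = 2 m/s².
v = v₀ + at → t = (2 − 0) / 2 = 1.00 s
v² = v₀² + 2aΔx → Δx = (2² − 0²)/(2·2) = 1.00 m

Phase 2 (constant speed): v₀ = 2.00 m/s, a = 0 m/s².
Constant speed: t = d/v = 9/2.00 = 4.50 s

Phase 3 (decelerating): v₀ = 2.00 m/s, a = -2.1 m/s².
v = v₀ + at → t = (0 − 2.00) / -2.1 = 0.952 s
v² = v₀² + 2aΔx → Δx = (0² − 2.00²)/(2·-2.1) = 0.952 m
Total time = 1.00 + 4.50 + 0.952 = 6.45 s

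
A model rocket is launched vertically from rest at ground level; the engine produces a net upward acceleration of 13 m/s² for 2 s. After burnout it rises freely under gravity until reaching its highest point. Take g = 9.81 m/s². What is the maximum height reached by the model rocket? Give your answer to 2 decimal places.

Phase 1 (powered ascent): v₀ = 0 m/s, a = 13 m/s².
v = v₀ + at = 0 + (13)(2) = 26.0 m/s
Δx = v₀t + ½at² = 0·2 + 0.5·13·2² = 26.0 m

Phase 2 (coasting upward): v₀ = 26.0 m/s, a = -9.81 m/s².
v = v₀ + at → t = (0 − 26.0) / -9.81 = 2.65 s
v² = v₀² + 2aΔx → Δx = (0² − 26.0²)/(2·-9.81) = 34.5 m
Maximum height = 26.0 + 34.5 = 60.5 m

60.45 m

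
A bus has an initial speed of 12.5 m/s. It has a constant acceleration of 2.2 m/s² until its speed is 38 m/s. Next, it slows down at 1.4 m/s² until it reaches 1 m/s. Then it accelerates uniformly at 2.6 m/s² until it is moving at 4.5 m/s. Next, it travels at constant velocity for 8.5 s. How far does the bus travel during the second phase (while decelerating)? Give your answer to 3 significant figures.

Phase 1 (accelerating): v₀ = 12.5 m/s, a = 2.2 m/s².
v = v₀ + at → t = (38 − 12.5) / 2.2 = 11.6 s
v² = v₀² + 2aΔx → Δx = (38² − 12.5²)/(2·2.2) = 293 m

Phase 2 (decelerating): v₀ = 38.0 m/s, a = -1.4 m/s².
v = v₀ + at → t = (1 − 38.0) / -1.4 = 26.4 s
v² = v₀² + 2aΔx → Δx = (1² − 38.0²)/(2·-1.4) = 515 m
Distance in phase 2 = 515 m

515 m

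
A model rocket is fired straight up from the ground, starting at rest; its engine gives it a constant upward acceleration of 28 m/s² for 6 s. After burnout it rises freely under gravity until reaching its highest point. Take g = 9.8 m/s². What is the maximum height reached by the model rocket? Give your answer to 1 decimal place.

Phase 1 (powered ascent): v₀ = 0 m/s, a = 28 m/s².
v = v₀ + at = 0 + (28)(6) = 168 m/s
Δx = v₀t + ½at² = 0·6 + 0.5·28·6² = 504 m

Phase 2 (coasting upward): v₀ = 168 m/s, a = -9.8 m/s².
v = v₀ + at → t = (0 − 168) / -9.8 = 17.1 s
v² = v₀² + 2aΔx → Δx = (0² − 168²)/(2·-9.8) = 1440 m
Maximum height = 504 + 1440 = 1940 m

1944.0 m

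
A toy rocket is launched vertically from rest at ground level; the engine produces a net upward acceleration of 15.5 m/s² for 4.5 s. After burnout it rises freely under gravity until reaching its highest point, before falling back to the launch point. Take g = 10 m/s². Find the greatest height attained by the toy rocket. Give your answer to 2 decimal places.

400.19 m

Phase 1 (powered ascent): v₀ = 0 m/s, a = 15.5 m/s².
v = v₀ + at = 0 + (15.5)(4.5) = 69.8 m/s
Δx = v₀t + ½at² = 0·4.5 + 0.5·15.5·4.5² = 157 m

Phase 2 (coasting upward): v₀ = 69.8 m/s, a = -10 m/s².
v = v₀ + at → t = (0 − 69.8) / -10 = 6.97 s
v² = v₀² + 2aΔx → Δx = (0² − 69.8²)/(2·-10) = 243 m
Maximum height = 157 + 243 = 400 m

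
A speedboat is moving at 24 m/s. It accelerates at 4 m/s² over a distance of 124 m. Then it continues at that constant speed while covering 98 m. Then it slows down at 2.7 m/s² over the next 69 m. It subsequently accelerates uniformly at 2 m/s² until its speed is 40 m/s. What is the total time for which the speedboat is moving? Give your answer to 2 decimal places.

Phase 1 (accelerating): v₀ = 24.0 m/s, a = 4 m/s².
v² = v₀² + 2aΔx = 24.0² + 2·4·124 = 1570 → v = 39.6 m/s
t = (v − v₀)/a = (39.6 − 24.0)/4 = 3.90 s

Phase 2 (constant speed): v₀ = 39.6 m/s, a = 0 m/s².
Constant speed: t = d/v = 98/39.6 = 2.47 s

Phase 3 (decelerating): v₀ = 39.6 m/s, a = -2.7 m/s².
v² = v₀² + 2aΔx = 39.6² + 2·-2.7·69 = 1200 → v = 34.6 m/s
t = (v − v₀)/a = (34.6 − 39.6)/-2.7 = 1.86 s

Phase 4 (accelerating): v₀ = 34.6 m/s, a = 2 m/s².
v = v₀ + at → t = (40 − 34.6) / 2 = 2.71 s
v² = v₀² + 2aΔx → Δx = (40² − 34.6²)/(2·2) = 101 m
Total time = 3.90 + 2.47 + 1.86 + 2.71 = 10.9 s

10.95 s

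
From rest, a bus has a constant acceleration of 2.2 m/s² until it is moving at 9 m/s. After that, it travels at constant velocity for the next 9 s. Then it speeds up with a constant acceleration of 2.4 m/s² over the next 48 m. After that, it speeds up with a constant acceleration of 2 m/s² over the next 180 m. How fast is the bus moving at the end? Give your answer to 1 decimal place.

Phase 1 (accelerating): v₀ = 0 m/s, a = 2.2 m/s².
v = v₀ + at → t = (9 − 0) / 2.2 = 4.09 s
v² = v₀² + 2aΔx → Δx = (9² − 0²)/(2·2.2) = 18.4 m

Phase 2 (constant speed): v₀ = 9.00 m/s, a = 0 m/s².
v = v₀ + at = 9.00 + (0)(9) = 9.00 m/s
Δx = v₀t + ½at² = 9.00·9 + 0.5·0·9² = 81.0 m

Phase 3 (accelerating): v₀ = 9.00 m/s, a = 2.4 m/s².
v² = v₀² + 2aΔx = 9.00² + 2·2.4·48 = 311 → v = 17.6 m/s
t = (v − v₀)/a = (17.6 − 9.00)/2.4 = 3.60 s

Phase 4 (accelerating): v₀ = 17.6 m/s, a = 2 m/s².
v² = v₀² + 2aΔx = 17.6² + 2·2·180 = 1030 → v = 32.1 m/s
t = (v − v₀)/a = (32.1 − 17.6)/2 = 7.23 s
Final speed = 32.1 m/s

32.1 m/s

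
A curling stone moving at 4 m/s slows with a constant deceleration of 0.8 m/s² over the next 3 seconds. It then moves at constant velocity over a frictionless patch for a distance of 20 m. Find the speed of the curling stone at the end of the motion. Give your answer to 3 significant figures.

Phase 1 (decelerating): v₀ = 4.00 m/s, a = -0.8 m/s².
v = v₀ + at = 4.00 + (-0.8)(3) = 1.60 m/s
Δx = v₀t + ½at² = 4.00·3 + 0.5·-0.8·3² = 8.40 m

Phase 2 (constant speed): v₀ = 1.60 m/s, a = 0 m/s².
Constant speed: t = d/v = 20/1.60 = 12.5 s
Final speed = 1.60 m/s

1.60 m/s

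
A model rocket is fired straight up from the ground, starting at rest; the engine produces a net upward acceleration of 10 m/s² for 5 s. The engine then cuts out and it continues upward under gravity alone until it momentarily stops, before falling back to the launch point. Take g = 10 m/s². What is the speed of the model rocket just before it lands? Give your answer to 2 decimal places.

Phase 1 (powered ascent): v₀ = 0 m/s, a = 10 m/s².
v = v₀ + at = 0 + (10)(5) = 50.0 m/s
Δx = v₀t + ½at² = 0·5 + 0.5·10·5² = 125 m

Phase 2 (coasting upward): v₀ = 50.0 m/s, a = -10 m/s².
v = v₀ + at → t = (0 − 50.0) / -10 = 5.00 s
v² = v₀² + 2aΔx → Δx = (0² − 50.0²)/(2·-10) = 125 m

Phase 3 (free fall): v₀ = 0 m/s, a = -10 m/s².
Falls 250 m from rest: t = √(2·250/10) = 7.07 s; v = g·t = 70.7 m/s.
Impact speed = 70.7 m/s

70.71 m/s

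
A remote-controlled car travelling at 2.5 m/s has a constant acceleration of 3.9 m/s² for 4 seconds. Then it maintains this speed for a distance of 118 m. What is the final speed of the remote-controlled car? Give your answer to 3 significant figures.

Phase 1 (accelerating): v₀ = 2.50 m/s, a = 3.9 m/s².
v = v₀ + at = 2.50 + (3.9)(4) = 18.1 m/s
Δx = v₀t + ½at² = 2.50·4 + 0.5·3.9·4² = 41.2 m

Phase 2 (constant speed): v₀ = 18.1 m/s, a = 0 m/s².
Constant speed: t = d/v = 118/18.1 = 6.52 s
Final speed = 18.1 m/s

18.1 m/s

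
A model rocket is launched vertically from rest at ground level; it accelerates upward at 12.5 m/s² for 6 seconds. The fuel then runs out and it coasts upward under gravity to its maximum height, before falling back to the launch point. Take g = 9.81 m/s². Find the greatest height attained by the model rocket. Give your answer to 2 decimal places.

511.70 m

Phase 1 (powered ascent): v₀ = 0 m/s, a = 12.5 m/s².
v = v₀ + at = 0 + (12.5)(6) = 75.0 m/s
Δx = v₀t + ½at² = 0·6 + 0.5·12.5·6² = 225 m

Phase 2 (coasting upward): v₀ = 75.0 m/s, a = -9.81 m/s².
v = v₀ + at → t = (0 − 75.0) / -9.81 = 7.65 s
v² = v₀² + 2aΔx → Δx = (0² − 75.0²)/(2·-9.81) = 287 m
Maximum height = 225 + 287 = 512 m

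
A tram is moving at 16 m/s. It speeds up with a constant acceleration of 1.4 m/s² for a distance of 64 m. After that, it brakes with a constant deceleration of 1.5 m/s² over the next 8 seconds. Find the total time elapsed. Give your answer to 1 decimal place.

Phase 1 (accelerating): v₀ = 16.0 m/s, a = 1.4 m/s².
v² = v₀² + 2aΔx = 16.0² + 2·1.4·64 = 435 → v = 20.9 m/s
t = (v − v₀)/a = (20.9 − 16.0)/1.4 = 3.47 s

Phase 2 (decelerating): v₀ = 20.9 m/s, a = -1.5 m/s².
v = v₀ + at = 20.9 + (-1.5)(8) = 8.86 m/s
Δx = v₀t + ½at² = 20.9·8 + 0.5·-1.5·8² = 119 m
Total time = 3.47 + 8.00 = 11.5 s

11.5 s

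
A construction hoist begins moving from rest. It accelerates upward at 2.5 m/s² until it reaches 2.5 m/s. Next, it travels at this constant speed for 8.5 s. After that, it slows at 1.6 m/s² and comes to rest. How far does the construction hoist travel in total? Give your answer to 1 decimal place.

24.5 m

Phase 1 (accelerating): v₀ = 0 m/s, a = 2.5 m/s².
v = v₀ + at → t = (2.5 − 0) / 2.5 = 1.00 s
v² = v₀² + 2aΔx → Δx = (2.5² − 0²)/(2·2.5) = 1.25 m

Phase 2 (constant speed): v₀ = 2.50 m/s, a = 0 m/s².
v = v₀ + at = 2.50 + (0)(8.5) = 2.50 m/s
Δx = v₀t + ½at² = 2.50·8.5 + 0.5·0·8.5² = 21.2 m

Phase 3 (decelerating): v₀ = 2.50 m/s, a = -1.6 m/s².
v = v₀ + at → t = (0 − 2.50) / -1.6 = 1.56 s
v² = v₀² + 2aΔx → Δx = (0² − 2.50²)/(2·-1.6) = 1.95 m
Total distance = 1.25 + 21.2 + 1.95 = 24.5 m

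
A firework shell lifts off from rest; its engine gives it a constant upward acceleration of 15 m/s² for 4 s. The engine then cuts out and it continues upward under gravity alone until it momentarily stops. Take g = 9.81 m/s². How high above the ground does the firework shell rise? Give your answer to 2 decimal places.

Phase 1 (powered ascent): v₀ = 0 m/s, a = 15 m/s².
v = v₀ + at = 0 + (15)(4) = 60.0 m/s
Δx = v₀t + ½at² = 0·4 + 0.5·15·4² = 120 m

Phase 2 (coasting upward): v₀ = 60.0 m/s, a = -9.81 m/s².
v = v₀ + at → t = (0 − 60.0) / -9.81 = 6.12 s
v² = v₀² + 2aΔx → Δx = (0² − 60.0²)/(2·-9.81) = 183 m
Maximum height = 120 + 183 = 303 m

303.49 m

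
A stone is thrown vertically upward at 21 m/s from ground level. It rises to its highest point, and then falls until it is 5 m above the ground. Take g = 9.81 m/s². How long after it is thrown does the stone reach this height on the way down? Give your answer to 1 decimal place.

Phase 1 (rising): v₀ = 21.0 m/s, a = -9.81 m/s².
v = v₀ + at → t = (0 − 21.0) / -9.81 = 2.14 s
v² = v₀² + 2aΔx → Δx = (0² − 21.0²)/(2·-9.81) = 22.5 m

Phase 2 (falling): v₀ = 0 m/s, a = -9.81 m/s².
Falls 17.5 m from rest: t = √(2·17.5/9.81) = 1.89 s; v = g·t = 18.5 m/s.
Total time = 2.14 + 1.89 = 4.03 s

4.0 s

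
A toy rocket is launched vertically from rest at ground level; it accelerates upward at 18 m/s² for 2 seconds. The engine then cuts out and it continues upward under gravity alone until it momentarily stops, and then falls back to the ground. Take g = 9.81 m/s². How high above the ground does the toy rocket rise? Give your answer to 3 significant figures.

102 m

Phase 1 (powered ascent): v₀ = 0 m/s, a = 18 m/s².
v = v₀ + at = 0 + (18)(2) = 36.0 m/s
Δx = v₀t + ½at² = 0·2 + 0.5·18·2² = 36.0 m

Phase 2 (coasting upward): v₀ = 36.0 m/s, a = -9.81 m/s².
v = v₀ + at → t = (0 − 36.0) / -9.81 = 3.67 s
v² = v₀² + 2aΔx → Δx = (0² − 36.0²)/(2·-9.81) = 66.1 m
Maximum height = 36.0 + 66.1 = 102 m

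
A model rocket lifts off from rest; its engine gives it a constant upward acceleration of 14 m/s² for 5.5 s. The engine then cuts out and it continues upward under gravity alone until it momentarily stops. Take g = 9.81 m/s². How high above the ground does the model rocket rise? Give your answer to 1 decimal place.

Phase 1 (powered ascent): v₀ = 0 m/s, a = 14 m/s².
v = v₀ + at = 0 + (14)(5.5) = 77.0 m/s
Δx = v₀t + ½at² = 0·5.5 + 0.5·14·5.5² = 212 m

Phase 2 (coasting upward): v₀ = 77.0 m/s, a = -9.81 m/s².
v = v₀ + at → t = (0 − 77.0) / -9.81 = 7.85 s
v² = v₀² + 2aΔx → Δx = (0² − 77.0²)/(2·-9.81) = 302 m
Maximum height = 212 + 302 = 514 m

513.9 m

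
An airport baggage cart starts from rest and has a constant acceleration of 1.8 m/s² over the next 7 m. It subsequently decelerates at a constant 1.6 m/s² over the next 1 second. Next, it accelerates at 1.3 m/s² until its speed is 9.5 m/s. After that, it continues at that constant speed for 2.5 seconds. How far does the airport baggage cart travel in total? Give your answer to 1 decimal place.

65.2 m

Phase 1 (accelerating): v₀ = 0 m/s, a = 1.8 m/s².
v² = v₀² + 2aΔx = 0² + 2·1.8·7 = 25.2 → v = 5.02 m/s
t = (v − v₀)/a = (5.02 − 0)/1.8 = 2.79 s

Phase 2 (decelerating): v₀ = 5.02 m/s, a = -1.6 m/s².
v = v₀ + at = 5.02 + (-1.6)(1) = 3.42 m/s
Δx = v₀t + ½at² = 5.02·1 + 0.5·-1.6·1² = 4.22 m

Phase 3 (accelerating): v₀ = 3.42 m/s, a = 1.3 m/s².
v = v₀ + at → t = (9.5 − 3.42) / 1.3 = 4.68 s
v² = v₀² + 2aΔx → Δx = (9.5² − 3.42²)/(2·1.3) = 30.2 m

Phase 4 (constant speed): v₀ = 9.50 m/s, a = 0 m/s².
v = v₀ + at = 9.50 + (0)(2.5) = 9.50 m/s
Δx = v₀t + ½at² = 9.50·2.5 + 0.5·0·2.5² = 23.8 m
Total distance = 7.00 + 4.22 + 30.2 + 23.8 = 65.2 m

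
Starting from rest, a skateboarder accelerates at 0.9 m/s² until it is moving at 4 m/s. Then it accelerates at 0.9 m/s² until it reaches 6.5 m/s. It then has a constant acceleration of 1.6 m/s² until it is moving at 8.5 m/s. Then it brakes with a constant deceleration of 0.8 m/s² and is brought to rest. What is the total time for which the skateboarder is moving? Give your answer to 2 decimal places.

Phase 1 (accelerating): v₀ = 0 m/s, a = 0.9 m/s².
v = v₀ + at → t = (4 − 0) / 0.9 = 4.44 s
v² = v₀² + 2aΔx → Δx = (4² − 0²)/(2·0.9) = 8.89 m

Phase 2 (accelerating): v₀ = 4.00 m/s, a = 0.9 m/s².
v = v₀ + at → t = (6.5 − 4.00) / 0.9 = 2.78 s
v² = v₀² + 2aΔx → Δx = (6.5² − 4.00²)/(2·0.9) = 14.6 m

Phase 3 (accelerating): v₀ = 6.50 m/s, a = 1.6 m/s².
v = v₀ + at → t = (8.5 − 6.50) / 1.6 = 1.25 s
v² = v₀² + 2aΔx → Δx = (8.5² − 6.50²)/(2·1.6) = 9.38 m

Phase 4 (decelerating): v₀ = 8.50 m/s, a = -0.8 m/s².
v = v₀ + at → t = (0 − 8.50) / -0.8 = 10.6 s
v² = v₀² + 2aΔx → Δx = (0² − 8.50²)/(2·-0.8) = 45.2 m
Total time = 4.44 + 2.78 + 1.25 + 10.6 = 19.1 s

19.10 s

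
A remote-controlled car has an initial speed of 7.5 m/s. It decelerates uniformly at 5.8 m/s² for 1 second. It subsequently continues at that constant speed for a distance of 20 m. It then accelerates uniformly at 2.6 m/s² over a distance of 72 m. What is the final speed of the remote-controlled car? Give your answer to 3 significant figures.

Phase 1 (decelerating): v₀ = 7.50 m/s, a = -5.8 m/s².
v = v₀ + at = 7.50 + (-5.8)(1) = 1.70 m/s
Δx = v₀t + ½at² = 7.50·1 + 0.5·-5.8·1² = 4.60 m

Phase 2 (constant speed): v₀ = 1.70 m/s, a = 0 m/s².
Constant speed: t = d/v = 20/1.70 = 11.8 s

Phase 3 (accelerating): v₀ = 1.70 m/s, a = 2.6 m/s².
v² = v₀² + 2aΔx = 1.70² + 2·2.6·72 = 377 → v = 19.4 m/s
t = (v − v₀)/a = (19.4 − 1.70)/2.6 = 6.82 s
Final speed = 19.4 m/s

19.4 m/s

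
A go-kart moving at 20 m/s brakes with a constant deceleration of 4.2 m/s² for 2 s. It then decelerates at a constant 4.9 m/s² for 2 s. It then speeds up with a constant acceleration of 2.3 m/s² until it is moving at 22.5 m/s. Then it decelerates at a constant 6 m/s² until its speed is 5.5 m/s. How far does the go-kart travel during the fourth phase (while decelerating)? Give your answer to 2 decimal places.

Phase 1 (decelerating): v₀ = 20.0 m/s, a = -4.2 m/s².
v = v₀ + at = 20.0 + (-4.2)(2) = 11.6 m/s
Δx = v₀t + ½at² = 20.0·2 + 0.5·-4.2·2² = 31.6 m

Phase 2 (decelerating): v₀ = 11.6 m/s, a = -4.9 m/s².
v = v₀ + at = 11.6 + (-4.9)(2) = 1.80 m/s
Δx = v₀t + ½at² = 11.6·2 + 0.5·-4.9·2² = 13.4 m

Phase 3 (accelerating): v₀ = 1.80 m/s, a = 2.3 m/s².
v = v₀ + at → t = (22.5 − 1.80) / 2.3 = 9.00 s
v² = v₀² + 2aΔx → Δx = (22.5² − 1.80²)/(2·2.3) = 109 m

Phase 4 (decelerating): v₀ = 22.5 m/s, a = -6 m/s².
v = v₀ + at → t = (5.5 − 22.5) / -6 = 2.83 s
v² = v₀² + 2aΔx → Δx = (5.5² − 22.5²)/(2·-6) = 39.7 m
Distance in phase 4 = 39.7 m

39.67 m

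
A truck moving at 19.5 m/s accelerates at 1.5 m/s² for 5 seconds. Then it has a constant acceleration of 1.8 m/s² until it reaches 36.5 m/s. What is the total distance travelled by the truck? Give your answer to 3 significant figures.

284 m

Phase 1 (accelerating): v₀ = 19.5 m/s, a = 1.5 m/s².
v = v₀ + at = 19.5 + (1.5)(5) = 27.0 m/s
Δx = v₀t + ½at² = 19.5·5 + 0.5·1.5·5² = 116 m

Phase 2 (accelerating): v₀ = 27.0 m/s, a = 1.8 m/s².
v = v₀ + at → t = (36.5 − 27.0) / 1.8 = 5.28 s
v² = v₀² + 2aΔx → Δx = (36.5² − 27.0²)/(2·1.8) = 168 m
Total distance = 116 + 168 = 284 m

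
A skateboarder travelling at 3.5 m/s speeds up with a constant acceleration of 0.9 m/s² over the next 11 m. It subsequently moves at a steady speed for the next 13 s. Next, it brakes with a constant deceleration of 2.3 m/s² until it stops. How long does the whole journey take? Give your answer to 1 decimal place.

17.9 s

Phase 1 (accelerating): v₀ = 3.50 m/s, a = 0.9 m/s².
v² = v₀² + 2aΔx = 3.50² + 2·0.9·11 = 32.0 → v = 5.66 m/s
t = (v − v₀)/a = (5.66 − 3.50)/0.9 = 2.40 s

Phase 2 (constant speed): v₀ = 5.66 m/s, a = 0 m/s².
v = v₀ + at = 5.66 + (0)(13) = 5.66 m/s
Δx = v₀t + ½at² = 5.66·13 + 0.5·0·13² = 73.6 m

Phase 3 (decelerating): v₀ = 5.66 m/s, a = -2.3 m/s².
v = v₀ + at → t = (0 − 5.66) / -2.3 = 2.46 s
v² = v₀² + 2aΔx → Δx = (0² − 5.66²)/(2·-2.3) = 6.97 m
Total time = 2.40 + 13.0 + 2.46 = 17.9 s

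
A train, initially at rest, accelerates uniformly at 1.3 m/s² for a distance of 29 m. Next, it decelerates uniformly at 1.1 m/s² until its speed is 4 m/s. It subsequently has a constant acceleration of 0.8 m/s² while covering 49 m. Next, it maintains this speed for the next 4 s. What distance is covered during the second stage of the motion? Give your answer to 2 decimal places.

27.00 m

Phase 1 (accelerating): v₀ = 0 m/s, a = 1.3 m/s².
v² = v₀² + 2aΔx = 0² + 2·1.3·29 = 75.4 → v = 8.68 m/s
t = (v − v₀)/a = (8.68 − 0)/1.3 = 6.68 s

Phase 2 (decelerating): v₀ = 8.68 m/s, a = -1.1 m/s².
v = v₀ + at → t = (4 − 8.68) / -1.1 = 4.26 s
v² = v₀² + 2aΔx → Δx = (4² − 8.68²)/(2·-1.1) = 27.0 m
Distance in phase 2 = 27.0 m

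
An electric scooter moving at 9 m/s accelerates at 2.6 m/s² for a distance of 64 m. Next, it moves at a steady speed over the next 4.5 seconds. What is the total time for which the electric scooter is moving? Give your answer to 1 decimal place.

Phase 1 (accelerating): v₀ = 9.00 m/s, a = 2.6 m/s².
v² = v₀² + 2aΔx = 9.00² + 2·2.6·64 = 414 → v = 20.3 m/s
t = (v − v₀)/a = (20.3 − 9.00)/2.6 = 4.36 s

Phase 2 (constant speed): v₀ = 20.3 m/s, a = 0 m/s².
v = v₀ + at = 20.3 + (0)(4.5) = 20.3 m/s
Δx = v₀t + ½at² = 20.3·4.5 + 0.5·0·4.5² = 91.5 m
Total time = 4.36 + 4.50 = 8.86 s

8.9 s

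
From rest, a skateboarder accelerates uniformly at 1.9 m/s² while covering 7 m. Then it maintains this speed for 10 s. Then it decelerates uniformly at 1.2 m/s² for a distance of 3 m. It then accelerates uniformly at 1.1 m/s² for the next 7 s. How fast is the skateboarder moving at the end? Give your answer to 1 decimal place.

Phase 1 (accelerating): v₀ = 0 m/s, a = 1.9 m/s².
v² = v₀² + 2aΔx = 0² + 2·1.9·7 = 26.6 → v = 5.16 m/s
t = (v − v₀)/a = (5.16 − 0)/1.9 = 2.71 s

Phase 2 (constant speed): v₀ = 5.16 m/s, a = 0 m/s².
v = v₀ + at = 5.16 + (0)(10) = 5.16 m/s
Δx = v₀t + ½at² = 5.16·10 + 0.5·0·10² = 51.6 m

Phase 3 (decelerating): v₀ = 5.16 m/s, a = -1.2 m/s².
v² = v₀² + 2aΔx = 5.16² + 2·-1.2·3 = 19.4 → v = 4.40 m/s
t = (v − v₀)/a = (4.40 − 5.16)/-1.2 = 0.627 s

Phase 4 (accelerating): v₀ = 4.40 m/s, a = 1.1 m/s².
v = v₀ + at = 4.40 + (1.1)(7) = 12.1 m/s
Δx = v₀t + ½at² = 4.40·7 + 0.5·1.1·7² = 57.8 m
Final speed = 12.1 m/s

12.1 m/s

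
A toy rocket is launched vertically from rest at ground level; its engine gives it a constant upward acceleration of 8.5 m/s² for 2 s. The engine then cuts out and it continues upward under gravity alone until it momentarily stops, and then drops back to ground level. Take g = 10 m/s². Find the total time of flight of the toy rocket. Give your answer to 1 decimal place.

6.2 s

Phase 1 (powered ascent): v₀ = 0 m/s, a = 8.5 m/s².
v = v₀ + at = 0 + (8.5)(2) = 17.0 m/s
Δx = v₀t + ½at² = 0·2 + 0.5·8.5·2² = 17.0 m

Phase 2 (coasting upward): v₀ = 17.0 m/s, a = -10 m/s².
v = v₀ + at → t = (0 − 17.0) / -10 = 1.70 s
v² = v₀² + 2aΔx → Δx = (0² − 17.0²)/(2·-10) = 14.4 m

Phase 3 (free fall): v₀ = 0 m/s, a = -10 m/s².
Falls 31.4 m from rest: t = √(2·31.4/10) = 2.51 s; v = g·t = 25.1 m/s.
Total time = 2.00 + 1.70 + 2.51 = 6.21 s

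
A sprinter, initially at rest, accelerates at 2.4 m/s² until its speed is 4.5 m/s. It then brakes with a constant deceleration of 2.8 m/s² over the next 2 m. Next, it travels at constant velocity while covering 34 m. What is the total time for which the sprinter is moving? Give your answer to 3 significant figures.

13.7 s

Phase 1 (accelerating): v₀ = 0 m/s, a = 2.4 m/s².
v = v₀ + at → t = (4.5 − 0) / 2.4 = 1.88 s
v² = v₀² + 2aΔx → Δx = (4.5² − 0²)/(2·2.4) = 4.22 m

Phase 2 (decelerating): v₀ = 4.50 m/s, a = -2.8 m/s².
v² = v₀² + 2aΔx = 4.50² + 2·-2.8·2 = 9.05 → v = 3.01 m/s
t = (v − v₀)/a = (3.01 − 4.50)/-2.8 = 0.533 s

Phase 3 (constant speed): v₀ = 3.01 m/s, a = 0 m/s².
Constant speed: t = d/v = 34/3.01 = 11.3 s
Total time = 1.88 + 0.533 + 11.3 = 13.7 s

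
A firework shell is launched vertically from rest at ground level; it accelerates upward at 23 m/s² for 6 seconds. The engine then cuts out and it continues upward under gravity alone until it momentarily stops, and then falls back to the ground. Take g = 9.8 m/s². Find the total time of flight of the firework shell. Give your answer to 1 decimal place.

36.9 s

Phase 1 (powered ascent): v₀ = 0 m/s, a = 23 m/s².
v = v₀ + at = 0 + (23)(6) = 138 m/s
Δx = v₀t + ½at² = 0·6 + 0.5·23·6² = 414 m

Phase 2 (coasting upward): v₀ = 138 m/s, a = -9.8 m/s².
v = v₀ + at → t = (0 − 138) / -9.8 = 14.1 s
v² = v₀² + 2aΔx → Δx = (0² − 138²)/(2·-9.8) = 972 m

Phase 3 (free fall): v₀ = 0 m/s, a = -9.8 m/s².
Falls 1390 m from rest: t = √(2·1390/9.8) = 16.8 s; v = g·t = 165 m/s.
Total time = 6.00 + 14.1 + 16.8 = 36.9 s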